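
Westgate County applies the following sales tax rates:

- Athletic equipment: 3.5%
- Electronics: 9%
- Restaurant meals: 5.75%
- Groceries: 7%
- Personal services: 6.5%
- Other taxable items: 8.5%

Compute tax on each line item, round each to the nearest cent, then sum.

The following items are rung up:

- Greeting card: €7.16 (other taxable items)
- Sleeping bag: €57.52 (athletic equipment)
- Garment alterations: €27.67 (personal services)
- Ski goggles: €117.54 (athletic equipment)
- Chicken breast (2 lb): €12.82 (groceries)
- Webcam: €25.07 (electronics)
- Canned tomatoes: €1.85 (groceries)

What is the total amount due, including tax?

Greeting card €7.16: other taxable items → 8.5% → €0.61
Sleeping bag €57.52: athletic equipment → 3.5% → €2.01
Garment alterations €27.67: personal services → 6.5% → €1.80
Ski goggles €117.54: athletic equipment → 3.5% → €4.11
Chicken breast (2 lb) €12.82: groceries → 7% → €0.90
Webcam €25.07: electronics → 9% → €2.26
Canned tomatoes €1.85: groceries → 7% → €0.13
Subtotal = €249.63; tax = €11.82; total due = €261.45

€261.45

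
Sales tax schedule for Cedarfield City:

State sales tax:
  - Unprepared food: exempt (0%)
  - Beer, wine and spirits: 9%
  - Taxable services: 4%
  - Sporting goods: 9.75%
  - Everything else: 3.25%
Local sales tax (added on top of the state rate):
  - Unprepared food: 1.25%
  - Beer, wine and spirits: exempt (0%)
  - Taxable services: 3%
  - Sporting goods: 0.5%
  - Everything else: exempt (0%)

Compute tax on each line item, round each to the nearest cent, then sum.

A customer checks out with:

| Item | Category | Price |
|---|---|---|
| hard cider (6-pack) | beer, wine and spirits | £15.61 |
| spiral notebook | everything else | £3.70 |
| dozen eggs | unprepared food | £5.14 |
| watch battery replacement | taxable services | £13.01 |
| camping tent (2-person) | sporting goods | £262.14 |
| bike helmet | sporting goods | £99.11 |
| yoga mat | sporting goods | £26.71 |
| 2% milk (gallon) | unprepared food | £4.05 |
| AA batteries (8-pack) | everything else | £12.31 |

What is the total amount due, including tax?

Hard cider (6-pack) £15.61: beer, wine and spirits → 9% + 0% local = 9% → £1.40
Spiral notebook £3.70: everything else → 3.25% + 0% local = 3.25% → £0.12
Dozen eggs £5.14: unprepared food → 0% + 1.25% local = 1.25% → £0.06
Watch battery replacement £13.01: taxable services → 4% + 3% local = 7% → £0.91
Camping tent (2-person) £262.14: sporting goods → 9.75% + 0.5% local = 10.25% → £26.87
Bike helmet £99.11: sporting goods → 9.75% + 0.5% local = 10.25% → £10.16
Yoga mat £26.71: sporting goods → 9.75% + 0.5% local = 10.25% → £2.74
2% milk (gallon) £4.05: unprepared food → 0% + 1.25% local = 1.25% → £0.05
AA batteries (8-pack) £12.31: everything else → 3.25% + 0% local = 3.25% → £0.40
Subtotal = £441.78; tax = £42.71; total due = £484.49

£484.49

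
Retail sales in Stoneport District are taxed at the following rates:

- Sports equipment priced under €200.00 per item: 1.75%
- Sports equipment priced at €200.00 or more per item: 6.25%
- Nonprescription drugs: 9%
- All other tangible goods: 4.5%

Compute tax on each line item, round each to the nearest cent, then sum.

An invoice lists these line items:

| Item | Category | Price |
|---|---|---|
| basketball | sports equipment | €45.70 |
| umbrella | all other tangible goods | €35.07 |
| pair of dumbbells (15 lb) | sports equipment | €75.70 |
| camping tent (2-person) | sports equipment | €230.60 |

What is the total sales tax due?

€18.11

Basketball €45.70: sports equipment, under €200.00 → 1.75% → €0.80
Umbrella €35.07: all other tangible goods → 4.5% → €1.58
Pair of dumbbells (15 lb) €75.70: sports equipment, under €200.00 → 1.75% → €1.32
Camping tent (2-person) €230.60: sports equipment, €200.00 or more → 6.25% → €14.41
Total tax = €0.80 + €1.58 + €1.32 + €14.41 = €18.11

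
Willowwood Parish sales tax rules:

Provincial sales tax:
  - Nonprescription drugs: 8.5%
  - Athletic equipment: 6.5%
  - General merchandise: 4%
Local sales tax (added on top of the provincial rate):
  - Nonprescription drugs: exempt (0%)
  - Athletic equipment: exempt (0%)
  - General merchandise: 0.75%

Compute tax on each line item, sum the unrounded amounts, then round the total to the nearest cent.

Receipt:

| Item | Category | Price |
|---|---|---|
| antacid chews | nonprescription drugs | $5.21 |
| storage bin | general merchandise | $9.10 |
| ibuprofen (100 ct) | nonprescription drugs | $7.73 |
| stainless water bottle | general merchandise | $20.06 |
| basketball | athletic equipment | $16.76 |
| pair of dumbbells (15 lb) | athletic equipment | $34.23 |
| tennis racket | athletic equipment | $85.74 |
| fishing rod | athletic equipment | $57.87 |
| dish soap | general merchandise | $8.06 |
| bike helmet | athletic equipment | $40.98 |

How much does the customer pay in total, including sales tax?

$303.92

Antacid chews $5.21: nonprescription drugs → 8.5% + 0% local = 8.5% → $0.44285
Storage bin $9.10: general merchandise → 4% + 0.75% local = 4.75% → $0.43225
Ibuprofen (100 ct) $7.73: nonprescription drugs → 8.5% + 0% local = 8.5% → $0.65705
Stainless water bottle $20.06: general merchandise → 4% + 0.75% local = 4.75% → $0.95285
Basketball $16.76: athletic equipment → 6.5% + 0% local = 6.5% → $1.0894
Pair of dumbbells (15 lb) $34.23: athletic equipment → 6.5% + 0% local = 6.5% → $2.22495
Tennis racket $85.74: athletic equipment → 6.5% + 0% local = 6.5% → $5.5731
Fishing rod $57.87: athletic equipment → 6.5% + 0% local = 6.5% → $3.76155
Dish soap $8.06: general merchandise → 4% + 0.75% local = 4.75% → $0.38285
Bike helmet $40.98: athletic equipment → 6.5% + 0% local = 6.5% → $2.6637
Subtotal = $285.74; unrounded tax = $18.18055 → $18.18; total due = $303.92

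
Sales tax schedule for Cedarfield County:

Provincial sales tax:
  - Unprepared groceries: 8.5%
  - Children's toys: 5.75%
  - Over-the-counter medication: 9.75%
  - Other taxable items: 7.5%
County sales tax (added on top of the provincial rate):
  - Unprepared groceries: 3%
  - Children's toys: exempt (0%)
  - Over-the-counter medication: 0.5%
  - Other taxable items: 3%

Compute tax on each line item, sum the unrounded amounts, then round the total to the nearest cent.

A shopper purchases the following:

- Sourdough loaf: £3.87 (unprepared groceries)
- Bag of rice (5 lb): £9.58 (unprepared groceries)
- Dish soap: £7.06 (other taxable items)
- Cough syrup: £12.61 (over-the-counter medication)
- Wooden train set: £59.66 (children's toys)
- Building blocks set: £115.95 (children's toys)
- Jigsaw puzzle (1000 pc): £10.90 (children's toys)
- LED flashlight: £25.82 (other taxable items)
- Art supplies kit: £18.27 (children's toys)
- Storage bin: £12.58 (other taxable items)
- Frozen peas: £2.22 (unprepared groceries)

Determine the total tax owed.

£19.64

Sourdough loaf £3.87: unprepared groceries → 8.5% + 3% county = 11.5% → £0.44505
Bag of rice (5 lb) £9.58: unprepared groceries → 8.5% + 3% county = 11.5% → £1.1017
Dish soap £7.06: other taxable items → 7.5% + 3% county = 10.5% → £0.7413
Cough syrup £12.61: over-the-counter medication → 9.75% + 0.5% county = 10.25% → £1.292525
Wooden train set £59.66: children's toys → 5.75% + 0% county = 5.75% → £3.43045
Building blocks set £115.95: children's toys → 5.75% + 0% county = 5.75% → £6.667125
Jigsaw puzzle (1000 pc) £10.90: children's toys → 5.75% + 0% county = 5.75% → £0.62675
LED flashlight £25.82: other taxable items → 7.5% + 3% county = 10.5% → £2.7111
Art supplies kit £18.27: children's toys → 5.75% + 0% county = 5.75% → £1.050525
Storage bin £12.58: other taxable items → 7.5% + 3% county = 10.5% → £1.3209
Frozen peas £2.22: unprepared groceries → 8.5% + 3% county = 11.5% → £0.2553
Unrounded tax sum = £19.642725 → £19.64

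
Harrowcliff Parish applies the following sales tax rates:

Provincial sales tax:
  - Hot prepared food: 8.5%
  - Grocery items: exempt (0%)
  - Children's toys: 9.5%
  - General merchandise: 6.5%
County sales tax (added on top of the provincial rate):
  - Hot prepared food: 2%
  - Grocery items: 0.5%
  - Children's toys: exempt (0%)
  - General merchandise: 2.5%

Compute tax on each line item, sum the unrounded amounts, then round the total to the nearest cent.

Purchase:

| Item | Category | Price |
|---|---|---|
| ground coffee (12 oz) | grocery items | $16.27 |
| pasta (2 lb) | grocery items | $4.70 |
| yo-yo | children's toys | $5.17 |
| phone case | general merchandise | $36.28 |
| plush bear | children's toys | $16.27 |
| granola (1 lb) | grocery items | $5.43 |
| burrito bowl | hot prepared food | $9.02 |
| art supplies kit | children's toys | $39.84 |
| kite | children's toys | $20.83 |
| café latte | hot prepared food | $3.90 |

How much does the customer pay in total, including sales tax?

Ground coffee (12 oz) $16.27: grocery items → 0% + 0.5% county = 0.5% → $0.08135
Pasta (2 lb) $4.70: grocery items → 0% + 0.5% county = 0.5% → $0.0235
Yo-yo $5.17: children's toys → 9.5% + 0% county = 9.5% → $0.49115
Phone case $36.28: general merchandise → 6.5% + 2.5% county = 9% → $3.2652
Plush bear $16.27: children's toys → 9.5% + 0% county = 9.5% → $1.54565
Granola (1 lb) $5.43: grocery items → 0% + 0.5% county = 0.5% → $0.02715
Burrito bowl $9.02: hot prepared food → 8.5% + 2% county = 10.5% → $0.9471
Art supplies kit $39.84: children's toys → 9.5% + 0% county = 9.5% → $3.7848
Kite $20.83: children's toys → 9.5% + 0% county = 9.5% → $1.97885
Café latte $3.90: hot prepared food → 8.5% + 2% county = 10.5% → $0.4095
Subtotal = $157.71; unrounded tax = $12.55425 → $12.55; total due = $170.26

$170.26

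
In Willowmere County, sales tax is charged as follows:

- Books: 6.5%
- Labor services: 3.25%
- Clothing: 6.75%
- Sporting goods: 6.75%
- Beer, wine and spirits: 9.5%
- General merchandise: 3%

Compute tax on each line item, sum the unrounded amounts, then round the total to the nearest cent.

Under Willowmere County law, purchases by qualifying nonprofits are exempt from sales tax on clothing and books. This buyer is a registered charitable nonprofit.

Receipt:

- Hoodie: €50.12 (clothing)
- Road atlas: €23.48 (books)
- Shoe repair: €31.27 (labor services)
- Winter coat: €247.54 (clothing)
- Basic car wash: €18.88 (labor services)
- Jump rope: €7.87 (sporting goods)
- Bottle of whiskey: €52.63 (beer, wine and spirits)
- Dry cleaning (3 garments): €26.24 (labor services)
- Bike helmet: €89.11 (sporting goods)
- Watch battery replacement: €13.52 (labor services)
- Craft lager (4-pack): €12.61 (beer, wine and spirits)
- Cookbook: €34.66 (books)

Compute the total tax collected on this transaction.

€15.67

Hoodie €50.12: clothing, buyer-exempt → 0% → €0.00
Road atlas €23.48: books, buyer-exempt → 0% → €0.00
Shoe repair €31.27: labor services → 3.25% → €1.016275
Winter coat €247.54: clothing, buyer-exempt → 0% → €0.00
Basic car wash €18.88: labor services → 3.25% → €0.6136
Jump rope €7.87: sporting goods → 6.75% → €0.531225
Bottle of whiskey €52.63: beer, wine and spirits → 9.5% → €4.99985
Dry cleaning (3 garments) €26.24: labor services → 3.25% → €0.8528
Bike helmet €89.11: sporting goods → 6.75% → €6.014925
Watch battery replacement €13.52: labor services → 3.25% → €0.4394
Craft lager (4-pack) €12.61: beer, wine and spirits → 9.5% → €1.19795
Cookbook €34.66: books, buyer-exempt → 0% → €0.00
Unrounded tax sum = €15.666025 → €15.67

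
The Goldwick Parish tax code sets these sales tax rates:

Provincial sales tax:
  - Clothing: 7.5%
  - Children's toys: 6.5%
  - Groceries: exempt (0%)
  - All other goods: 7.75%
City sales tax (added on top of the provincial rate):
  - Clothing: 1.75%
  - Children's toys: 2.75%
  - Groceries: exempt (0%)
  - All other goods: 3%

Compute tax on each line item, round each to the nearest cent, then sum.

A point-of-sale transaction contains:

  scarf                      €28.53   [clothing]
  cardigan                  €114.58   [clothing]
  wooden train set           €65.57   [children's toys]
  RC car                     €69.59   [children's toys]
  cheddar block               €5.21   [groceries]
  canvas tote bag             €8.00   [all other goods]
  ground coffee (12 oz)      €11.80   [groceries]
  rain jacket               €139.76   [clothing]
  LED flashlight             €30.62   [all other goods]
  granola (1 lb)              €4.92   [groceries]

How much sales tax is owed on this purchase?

€42.83

Scarf €28.53: clothing → 7.5% + 1.75% city = 9.25% → €2.64
Cardigan €114.58: clothing → 7.5% + 1.75% city = 9.25% → €10.60
Wooden train set €65.57: children's toys → 6.5% + 2.75% city = 9.25% → €6.07
RC car €69.59: children's toys → 6.5% + 2.75% city = 9.25% → €6.44
Cheddar block €5.21: groceries → 0% + 0% city = 0% → €0.00
Canvas tote bag €8.00: all other goods → 7.75% + 3% city = 10.75% → €0.86
Ground coffee (12 oz) €11.80: groceries → 0% + 0% city = 0% → €0.00
Rain jacket €139.76: clothing → 7.5% + 1.75% city = 9.25% → €12.93
LED flashlight €30.62: all other goods → 7.75% + 3% city = 10.75% → €3.29
Granola (1 lb) €4.92: groceries → 0% + 0% city = 0% → €0.00
Total tax = €2.64 + €10.60 + €6.07 + €6.44 + €0.86 + €12.93 + €3.29 = €42.83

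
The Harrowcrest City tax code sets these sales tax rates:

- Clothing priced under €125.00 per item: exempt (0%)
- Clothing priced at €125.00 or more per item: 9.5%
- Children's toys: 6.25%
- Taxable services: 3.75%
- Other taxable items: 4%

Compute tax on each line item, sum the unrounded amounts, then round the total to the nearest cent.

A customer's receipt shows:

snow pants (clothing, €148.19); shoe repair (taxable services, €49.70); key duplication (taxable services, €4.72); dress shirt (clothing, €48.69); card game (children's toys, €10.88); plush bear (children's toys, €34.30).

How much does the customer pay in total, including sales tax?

€315.42

Snow pants €148.19: clothing, €125.00 or more → 9.5% → €14.07805
Shoe repair €49.70: taxable services → 3.75% → €1.86375
Key duplication €4.72: taxable services → 3.75% → €0.177
Dress shirt €48.69: clothing, under €125.00 → 0% → €0.00
Card game €10.88: children's toys → 6.25% → €0.68
Plush bear €34.30: children's toys → 6.25% → €2.14375
Subtotal = €296.48; unrounded tax = €18.94255 → €18.94; total due = €315.42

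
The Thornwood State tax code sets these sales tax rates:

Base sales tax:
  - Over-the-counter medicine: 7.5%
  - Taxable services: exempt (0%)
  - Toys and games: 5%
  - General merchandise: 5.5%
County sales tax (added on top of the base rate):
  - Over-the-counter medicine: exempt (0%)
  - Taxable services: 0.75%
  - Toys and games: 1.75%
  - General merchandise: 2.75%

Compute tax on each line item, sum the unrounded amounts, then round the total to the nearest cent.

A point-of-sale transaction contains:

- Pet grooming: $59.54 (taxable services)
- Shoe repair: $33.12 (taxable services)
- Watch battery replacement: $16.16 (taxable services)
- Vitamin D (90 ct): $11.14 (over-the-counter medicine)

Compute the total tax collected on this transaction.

Pet grooming $59.54: taxable services → 0% + 0.75% county = 0.75% → $0.44655
Shoe repair $33.12: taxable services → 0% + 0.75% county = 0.75% → $0.2484
Watch battery replacement $16.16: taxable services → 0% + 0.75% county = 0.75% → $0.1212
Vitamin D (90 ct) $11.14: over-the-counter medicine → 7.5% + 0% county = 7.5% → $0.8355
Unrounded tax sum = $1.65165 → $1.65

$1.65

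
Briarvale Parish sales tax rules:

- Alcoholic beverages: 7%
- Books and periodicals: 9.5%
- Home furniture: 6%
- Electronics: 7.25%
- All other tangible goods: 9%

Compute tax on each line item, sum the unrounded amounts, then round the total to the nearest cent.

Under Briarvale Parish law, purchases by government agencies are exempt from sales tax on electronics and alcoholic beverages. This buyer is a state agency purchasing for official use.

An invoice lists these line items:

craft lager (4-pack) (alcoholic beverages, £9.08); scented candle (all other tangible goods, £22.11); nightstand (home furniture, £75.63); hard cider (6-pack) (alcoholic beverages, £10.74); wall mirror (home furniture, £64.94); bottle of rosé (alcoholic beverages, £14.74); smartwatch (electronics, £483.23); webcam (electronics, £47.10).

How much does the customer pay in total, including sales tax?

Craft lager (4-pack) £9.08: alcoholic beverages, buyer-exempt → 0% → £0.00
Scented candle £22.11: all other tangible goods → 9% → £1.9899
Nightstand £75.63: home furniture → 6% → £4.5378
Hard cider (6-pack) £10.74: alcoholic beverages, buyer-exempt → 0% → £0.00
Wall mirror £64.94: home furniture → 6% → £3.8964
Bottle of rosé £14.74: alcoholic beverages, buyer-exempt → 0% → £0.00
Smartwatch £483.23: electronics, buyer-exempt → 0% → £0.00
Webcam £47.10: electronics, buyer-exempt → 0% → £0.00
Subtotal = £727.57; unrounded tax = £10.4241 → £10.42; total due = £737.99

£737.99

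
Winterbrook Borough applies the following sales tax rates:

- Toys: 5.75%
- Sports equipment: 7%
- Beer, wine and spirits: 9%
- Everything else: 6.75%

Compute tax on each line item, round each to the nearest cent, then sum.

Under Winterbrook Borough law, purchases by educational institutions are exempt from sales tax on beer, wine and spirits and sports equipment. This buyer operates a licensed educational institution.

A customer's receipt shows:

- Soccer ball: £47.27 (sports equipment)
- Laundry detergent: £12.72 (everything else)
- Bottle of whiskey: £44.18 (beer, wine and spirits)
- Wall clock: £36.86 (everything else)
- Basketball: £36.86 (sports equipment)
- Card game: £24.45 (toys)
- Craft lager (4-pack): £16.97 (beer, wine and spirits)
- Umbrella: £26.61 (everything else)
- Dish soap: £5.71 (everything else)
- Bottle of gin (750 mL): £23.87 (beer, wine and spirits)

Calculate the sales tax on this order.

Soccer ball £47.27: sports equipment, buyer-exempt → 0% → £0.00
Laundry detergent £12.72: everything else → 6.75% → £0.86
Bottle of whiskey £44.18: beer, wine and spirits, buyer-exempt → 0% → £0.00
Wall clock £36.86: everything else → 6.75% → £2.49
Basketball £36.86: sports equipment, buyer-exempt → 0% → £0.00
Card game £24.45: toys → 5.75% → £1.41
Craft lager (4-pack) £16.97: beer, wine and spirits, buyer-exempt → 0% → £0.00
Umbrella £26.61: everything else → 6.75% → £1.80
Dish soap £5.71: everything else → 6.75% → £0.39
Bottle of gin (750 mL) £23.87: beer, wine and spirits, buyer-exempt → 0% → £0.00
Total tax = £0.86 + £2.49 + £1.41 + £1.80 + £0.39 = £6.95

£6.95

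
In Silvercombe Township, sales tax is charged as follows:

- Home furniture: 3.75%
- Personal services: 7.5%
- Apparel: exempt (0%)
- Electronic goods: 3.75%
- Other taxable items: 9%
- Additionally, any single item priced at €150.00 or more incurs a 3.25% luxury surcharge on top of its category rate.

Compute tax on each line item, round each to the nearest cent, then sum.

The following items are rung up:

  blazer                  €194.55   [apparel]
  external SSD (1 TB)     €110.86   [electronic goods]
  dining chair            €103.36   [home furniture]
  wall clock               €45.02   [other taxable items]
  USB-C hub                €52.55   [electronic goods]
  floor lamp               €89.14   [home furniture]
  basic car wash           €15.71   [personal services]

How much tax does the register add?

Blazer €194.55: apparel → 0% + 3.25% surcharge = 3.25% → €6.32
External SSD (1 TB) €110.86: electronic goods → 3.75% → €4.16
Dining chair €103.36: home furniture → 3.75% → €3.88
Wall clock €45.02: other taxable items → 9% → €4.05
USB-C hub €52.55: electronic goods → 3.75% → €1.97
Floor lamp €89.14: home furniture → 3.75% → €3.34
Basic car wash €15.71: personal services → 7.5% → €1.18
Total tax = €6.32 + €4.16 + €3.88 + €4.05 + €1.97 + €3.34 + €1.18 = €24.90

€24.90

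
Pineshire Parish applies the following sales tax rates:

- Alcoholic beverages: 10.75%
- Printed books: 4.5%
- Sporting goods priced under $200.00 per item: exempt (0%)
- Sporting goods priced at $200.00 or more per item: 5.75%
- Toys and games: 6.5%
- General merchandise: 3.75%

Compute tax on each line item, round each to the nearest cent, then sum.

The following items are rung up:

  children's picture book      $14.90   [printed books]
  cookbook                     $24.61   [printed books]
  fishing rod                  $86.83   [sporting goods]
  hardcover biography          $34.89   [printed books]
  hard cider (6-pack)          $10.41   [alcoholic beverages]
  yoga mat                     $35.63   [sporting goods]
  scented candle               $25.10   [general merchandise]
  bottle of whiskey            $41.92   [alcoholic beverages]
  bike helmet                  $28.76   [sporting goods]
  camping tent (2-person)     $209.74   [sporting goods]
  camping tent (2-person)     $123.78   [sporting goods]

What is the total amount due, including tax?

Children's picture book $14.90: printed books → 4.5% → $0.67
Cookbook $24.61: printed books → 4.5% → $1.11
Fishing rod $86.83: sporting goods, under $200.00 → 0% → $0.00
Hardcover biography $34.89: printed books → 4.5% → $1.57
Hard cider (6-pack) $10.41: alcoholic beverages → 10.75% → $1.12
Yoga mat $35.63: sporting goods, under $200.00 → 0% → $0.00
Scented candle $25.10: general merchandise → 3.75% → $0.94
Bottle of whiskey $41.92: alcoholic beverages → 10.75% → $4.51
Bike helmet $28.76: sporting goods, under $200.00 → 0% → $0.00
Camping tent (2-person) $209.74: sporting goods, $200.00 or more → 5.75% → $12.06
Camping tent (2-person) $123.78: sporting goods, under $200.00 → 0% → $0.00
Subtotal = $636.57; tax = $21.98; total due = $658.55

$658.55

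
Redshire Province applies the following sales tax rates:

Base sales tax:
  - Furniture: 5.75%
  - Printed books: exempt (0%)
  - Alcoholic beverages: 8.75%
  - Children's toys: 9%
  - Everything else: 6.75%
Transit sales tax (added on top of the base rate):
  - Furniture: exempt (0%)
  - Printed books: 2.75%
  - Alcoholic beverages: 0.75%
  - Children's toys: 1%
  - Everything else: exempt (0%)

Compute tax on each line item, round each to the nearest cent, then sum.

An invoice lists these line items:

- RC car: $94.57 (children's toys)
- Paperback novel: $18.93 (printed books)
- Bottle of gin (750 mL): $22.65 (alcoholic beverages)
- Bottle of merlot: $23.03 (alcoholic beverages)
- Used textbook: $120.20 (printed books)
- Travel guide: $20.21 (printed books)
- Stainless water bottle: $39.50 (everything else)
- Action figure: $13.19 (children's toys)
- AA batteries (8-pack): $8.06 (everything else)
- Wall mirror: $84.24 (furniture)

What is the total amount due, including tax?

RC car $94.57: children's toys → 9% + 1% transit = 10% → $9.46
Paperback novel $18.93: printed books → 0% + 2.75% transit = 2.75% → $0.52
Bottle of gin (750 mL) $22.65: alcoholic beverages → 8.75% + 0.75% transit = 9.5% → $2.15
Bottle of merlot $23.03: alcoholic beverages → 8.75% + 0.75% transit = 9.5% → $2.19
Used textbook $120.20: printed books → 0% + 2.75% transit = 2.75% → $3.31
Travel guide $20.21: printed books → 0% + 2.75% transit = 2.75% → $0.56
Stainless water bottle $39.50: everything else → 6.75% + 0% transit = 6.75% → $2.67
Action figure $13.19: children's toys → 9% + 1% transit = 10% → $1.32
AA batteries (8-pack) $8.06: everything else → 6.75% + 0% transit = 6.75% → $0.54
Wall mirror $84.24: furniture → 5.75% + 0% transit = 5.75% → $4.84
Subtotal = $444.58; tax = $27.56; total due = $472.14

$472.14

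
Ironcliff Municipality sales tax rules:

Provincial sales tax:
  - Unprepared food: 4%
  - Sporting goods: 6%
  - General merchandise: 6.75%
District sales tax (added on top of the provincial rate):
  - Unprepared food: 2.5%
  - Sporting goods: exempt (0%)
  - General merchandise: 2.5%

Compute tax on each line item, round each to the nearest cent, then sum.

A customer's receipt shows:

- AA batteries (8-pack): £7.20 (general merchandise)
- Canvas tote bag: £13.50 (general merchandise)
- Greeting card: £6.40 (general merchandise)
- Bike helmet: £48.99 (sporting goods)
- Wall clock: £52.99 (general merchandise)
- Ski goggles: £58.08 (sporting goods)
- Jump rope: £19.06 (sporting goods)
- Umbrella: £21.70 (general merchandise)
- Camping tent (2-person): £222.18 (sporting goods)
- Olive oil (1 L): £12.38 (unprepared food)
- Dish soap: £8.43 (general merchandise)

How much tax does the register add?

£31.89

AA batteries (8-pack) £7.20: general merchandise → 6.75% + 2.5% district = 9.25% → £0.67
Canvas tote bag £13.50: general merchandise → 6.75% + 2.5% district = 9.25% → £1.25
Greeting card £6.40: general merchandise → 6.75% + 2.5% district = 9.25% → £0.59
Bike helmet £48.99: sporting goods → 6% + 0% district = 6% → £2.94
Wall clock £52.99: general merchandise → 6.75% + 2.5% district = 9.25% → £4.90
Ski goggles £58.08: sporting goods → 6% + 0% district = 6% → £3.48
Jump rope £19.06: sporting goods → 6% + 0% district = 6% → £1.14
Umbrella £21.70: general merchandise → 6.75% + 2.5% district = 9.25% → £2.01
Camping tent (2-person) £222.18: sporting goods → 6% + 0% district = 6% → £13.33
Olive oil (1 L) £12.38: unprepared food → 4% + 2.5% district = 6.5% → £0.80
Dish soap £8.43: general merchandise → 6.75% + 2.5% district = 9.25% → £0.78
Total tax = £0.67 + £1.25 + £0.59 + £2.94 + £4.90 + £3.48 + £1.14 + £2.01 + £13.33 + £0.80 + £0.78 = £31.89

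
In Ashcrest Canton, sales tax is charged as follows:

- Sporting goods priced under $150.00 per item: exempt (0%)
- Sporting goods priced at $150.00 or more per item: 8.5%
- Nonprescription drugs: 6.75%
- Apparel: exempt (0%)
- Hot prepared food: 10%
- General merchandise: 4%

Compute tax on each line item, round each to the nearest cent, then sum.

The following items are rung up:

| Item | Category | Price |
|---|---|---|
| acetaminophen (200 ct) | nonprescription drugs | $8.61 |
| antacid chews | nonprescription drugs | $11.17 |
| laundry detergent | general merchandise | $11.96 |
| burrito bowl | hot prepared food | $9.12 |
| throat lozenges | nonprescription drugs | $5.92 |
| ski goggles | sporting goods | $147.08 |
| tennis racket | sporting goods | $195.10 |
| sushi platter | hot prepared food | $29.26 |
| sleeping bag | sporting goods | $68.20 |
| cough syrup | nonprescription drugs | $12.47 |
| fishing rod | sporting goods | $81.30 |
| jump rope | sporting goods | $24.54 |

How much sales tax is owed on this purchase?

Acetaminophen (200 ct) $8.61: nonprescription drugs → 6.75% → $0.58
Antacid chews $11.17: nonprescription drugs → 6.75% → $0.75
Laundry detergent $11.96: general merchandise → 4% → $0.48
Burrito bowl $9.12: hot prepared food → 10% → $0.91
Throat lozenges $5.92: nonprescription drugs → 6.75% → $0.40
Ski goggles $147.08: sporting goods, under $150.00 → 0% → $0.00
Tennis racket $195.10: sporting goods, $150.00 or more → 8.5% → $16.58
Sushi platter $29.26: hot prepared food → 10% → $2.93
Sleeping bag $68.20: sporting goods, under $150.00 → 0% → $0.00
Cough syrup $12.47: nonprescription drugs → 6.75% → $0.84
Fishing rod $81.30: sporting goods, under $150.00 → 0% → $0.00
Jump rope $24.54: sporting goods, under $150.00 → 0% → $0.00
Total tax = $0.58 + $0.75 + $0.48 + $0.91 + $0.40 + $16.58 + $2.93 + $0.84 = $23.47

$23.47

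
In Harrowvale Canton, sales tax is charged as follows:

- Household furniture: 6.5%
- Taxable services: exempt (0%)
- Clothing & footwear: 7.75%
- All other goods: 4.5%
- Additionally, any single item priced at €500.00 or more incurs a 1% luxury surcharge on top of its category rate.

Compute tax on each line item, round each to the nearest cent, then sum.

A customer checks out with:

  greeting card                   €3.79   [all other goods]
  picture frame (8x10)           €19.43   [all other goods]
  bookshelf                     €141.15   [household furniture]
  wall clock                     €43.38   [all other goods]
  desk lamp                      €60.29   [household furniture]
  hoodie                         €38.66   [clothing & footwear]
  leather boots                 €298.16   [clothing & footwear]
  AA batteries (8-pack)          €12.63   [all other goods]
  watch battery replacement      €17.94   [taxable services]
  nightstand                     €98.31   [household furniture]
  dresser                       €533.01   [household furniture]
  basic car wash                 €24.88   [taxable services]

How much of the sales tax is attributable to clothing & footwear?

€26.11

Hoodie €38.66: clothing & footwear → 7.75% → €3.00
Leather boots €298.16: clothing & footwear → 7.75% → €23.11
Tax on clothing & footwear = €3.00 + €23.11 = €26.11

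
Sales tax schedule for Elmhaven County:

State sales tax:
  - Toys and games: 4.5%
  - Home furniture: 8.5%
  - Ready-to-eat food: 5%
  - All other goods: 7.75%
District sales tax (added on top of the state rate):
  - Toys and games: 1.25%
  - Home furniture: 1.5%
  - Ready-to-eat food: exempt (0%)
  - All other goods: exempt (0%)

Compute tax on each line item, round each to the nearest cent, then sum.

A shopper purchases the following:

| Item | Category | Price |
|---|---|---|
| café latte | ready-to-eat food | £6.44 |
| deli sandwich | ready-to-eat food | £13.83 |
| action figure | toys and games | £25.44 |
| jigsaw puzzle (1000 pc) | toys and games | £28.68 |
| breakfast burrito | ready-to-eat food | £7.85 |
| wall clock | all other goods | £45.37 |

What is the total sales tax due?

£8.03

Café latte £6.44: ready-to-eat food → 5% + 0% district = 5% → £0.32
Deli sandwich £13.83: ready-to-eat food → 5% + 0% district = 5% → £0.69
Action figure £25.44: toys and games → 4.5% + 1.25% district = 5.75% → £1.46
Jigsaw puzzle (1000 pc) £28.68: toys and games → 4.5% + 1.25% district = 5.75% → £1.65
Breakfast burrito £7.85: ready-to-eat food → 5% + 0% district = 5% → £0.39
Wall clock £45.37: all other goods → 7.75% + 0% district = 7.75% → £3.52
Total tax = £0.32 + £0.69 + £1.46 + £1.65 + £0.39 + £3.52 = £8.03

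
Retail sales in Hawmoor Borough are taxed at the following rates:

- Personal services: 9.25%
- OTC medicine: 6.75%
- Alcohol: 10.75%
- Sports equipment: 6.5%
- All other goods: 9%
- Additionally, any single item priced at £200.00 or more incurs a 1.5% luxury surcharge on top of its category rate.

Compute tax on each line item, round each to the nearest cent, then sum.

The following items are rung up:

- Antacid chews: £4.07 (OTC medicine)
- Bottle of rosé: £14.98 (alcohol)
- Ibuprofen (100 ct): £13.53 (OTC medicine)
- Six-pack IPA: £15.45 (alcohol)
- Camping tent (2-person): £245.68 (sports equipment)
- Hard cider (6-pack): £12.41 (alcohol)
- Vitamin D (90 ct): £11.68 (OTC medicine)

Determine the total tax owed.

£26.22

Antacid chews £4.07: OTC medicine → 6.75% → £0.27
Bottle of rosé £14.98: alcohol → 10.75% → £1.61
Ibuprofen (100 ct) £13.53: OTC medicine → 6.75% → £0.91
Six-pack IPA £15.45: alcohol → 10.75% → £1.66
Camping tent (2-person) £245.68: sports equipment → 6.5% + 1.5% surcharge = 8% → £19.65
Hard cider (6-pack) £12.41: alcohol → 10.75% → £1.33
Vitamin D (90 ct) £11.68: OTC medicine → 6.75% → £0.79
Total tax = £0.27 + £1.61 + £0.91 + £1.66 + £19.65 + £1.33 + £0.79 = £26.22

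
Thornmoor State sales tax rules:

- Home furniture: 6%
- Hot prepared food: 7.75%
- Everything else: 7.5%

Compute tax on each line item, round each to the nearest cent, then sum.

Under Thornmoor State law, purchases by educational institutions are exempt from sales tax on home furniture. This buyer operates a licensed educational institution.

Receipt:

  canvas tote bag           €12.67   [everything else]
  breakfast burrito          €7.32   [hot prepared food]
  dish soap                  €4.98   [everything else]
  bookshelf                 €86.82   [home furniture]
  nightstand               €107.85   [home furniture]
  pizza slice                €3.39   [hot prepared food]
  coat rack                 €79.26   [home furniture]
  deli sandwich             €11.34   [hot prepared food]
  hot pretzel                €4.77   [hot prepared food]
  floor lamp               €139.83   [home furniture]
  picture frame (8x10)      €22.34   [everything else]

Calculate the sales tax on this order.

Canvas tote bag €12.67: everything else → 7.5% → €0.95
Breakfast burrito €7.32: hot prepared food → 7.75% → €0.57
Dish soap €4.98: everything else → 7.5% → €0.37
Bookshelf €86.82: home furniture, buyer-exempt → 0% → €0.00
Nightstand €107.85: home furniture, buyer-exempt → 0% → €0.00
Pizza slice €3.39: hot prepared food → 7.75% → €0.26
Coat rack €79.26: home furniture, buyer-exempt → 0% → €0.00
Deli sandwich €11.34: hot prepared food → 7.75% → €0.88
Hot pretzel €4.77: hot prepared food → 7.75% → €0.37
Floor lamp €139.83: home furniture, buyer-exempt → 0% → €0.00
Picture frame (8x10) €22.34: everything else → 7.5% → €1.68
Total tax = €0.95 + €0.57 + €0.37 + €0.26 + €0.88 + €0.37 + €1.68 = €5.08

€5.08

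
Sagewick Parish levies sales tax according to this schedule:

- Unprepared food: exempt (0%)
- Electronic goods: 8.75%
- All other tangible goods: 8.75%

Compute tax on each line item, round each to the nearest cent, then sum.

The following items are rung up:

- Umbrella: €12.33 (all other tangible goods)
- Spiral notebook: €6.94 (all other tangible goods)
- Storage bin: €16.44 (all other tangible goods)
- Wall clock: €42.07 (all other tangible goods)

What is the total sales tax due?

€6.81

Umbrella €12.33: all other tangible goods → 8.75% → €1.08
Spiral notebook €6.94: all other tangible goods → 8.75% → €0.61
Storage bin €16.44: all other tangible goods → 8.75% → €1.44
Wall clock €42.07: all other tangible goods → 8.75% → €3.68
Total tax = €1.08 + €0.61 + €1.44 + €3.68 = €6.81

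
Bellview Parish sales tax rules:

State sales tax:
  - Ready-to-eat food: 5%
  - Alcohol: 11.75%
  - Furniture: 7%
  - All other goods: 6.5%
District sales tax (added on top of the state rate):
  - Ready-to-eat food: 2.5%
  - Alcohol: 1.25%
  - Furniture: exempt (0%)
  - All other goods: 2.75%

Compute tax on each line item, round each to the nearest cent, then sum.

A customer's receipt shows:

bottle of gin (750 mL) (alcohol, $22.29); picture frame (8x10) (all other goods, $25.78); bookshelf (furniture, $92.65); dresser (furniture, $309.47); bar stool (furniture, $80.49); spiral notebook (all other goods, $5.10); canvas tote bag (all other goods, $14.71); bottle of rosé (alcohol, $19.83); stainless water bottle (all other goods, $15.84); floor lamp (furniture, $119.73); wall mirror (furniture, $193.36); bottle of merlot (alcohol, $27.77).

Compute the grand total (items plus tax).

Bottle of gin (750 mL) $22.29: alcohol → 11.75% + 1.25% district = 13% → $2.90
Picture frame (8x10) $25.78: all other goods → 6.5% + 2.75% district = 9.25% → $2.38
Bookshelf $92.65: furniture → 7% + 0% district = 7% → $6.49
Dresser $309.47: furniture → 7% + 0% district = 7% → $21.66
Bar stool $80.49: furniture → 7% + 0% district = 7% → $5.63
Spiral notebook $5.10: all other goods → 6.5% + 2.75% district = 9.25% → $0.47
Canvas tote bag $14.71: all other goods → 6.5% + 2.75% district = 9.25% → $1.36
Bottle of rosé $19.83: alcohol → 11.75% + 1.25% district = 13% → $2.58
Stainless water bottle $15.84: all other goods → 6.5% + 2.75% district = 9.25% → $1.47
Floor lamp $119.73: furniture → 7% + 0% district = 7% → $8.38
Wall mirror $193.36: furniture → 7% + 0% district = 7% → $13.54
Bottle of merlot $27.77: alcohol → 11.75% + 1.25% district = 13% → $3.61
Subtotal = $927.02; tax = $70.47; total due = $997.49

$997.49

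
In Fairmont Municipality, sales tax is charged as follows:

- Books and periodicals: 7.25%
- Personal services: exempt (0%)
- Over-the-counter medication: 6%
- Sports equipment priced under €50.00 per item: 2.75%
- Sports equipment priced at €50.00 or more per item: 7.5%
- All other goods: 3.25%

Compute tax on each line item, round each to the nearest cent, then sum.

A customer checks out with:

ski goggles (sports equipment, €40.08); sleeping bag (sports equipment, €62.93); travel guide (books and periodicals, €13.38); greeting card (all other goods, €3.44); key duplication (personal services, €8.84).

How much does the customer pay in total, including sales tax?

€135.57

Ski goggles €40.08: sports equipment, under €50.00 → 2.75% → €1.10
Sleeping bag €62.93: sports equipment, €50.00 or more → 7.5% → €4.72
Travel guide €13.38: books and periodicals → 7.25% → €0.97
Greeting card €3.44: all other goods → 3.25% → €0.11
Key duplication €8.84: personal services → 0% → €0.00
Subtotal = €128.67; tax = €6.90; total due = €135.57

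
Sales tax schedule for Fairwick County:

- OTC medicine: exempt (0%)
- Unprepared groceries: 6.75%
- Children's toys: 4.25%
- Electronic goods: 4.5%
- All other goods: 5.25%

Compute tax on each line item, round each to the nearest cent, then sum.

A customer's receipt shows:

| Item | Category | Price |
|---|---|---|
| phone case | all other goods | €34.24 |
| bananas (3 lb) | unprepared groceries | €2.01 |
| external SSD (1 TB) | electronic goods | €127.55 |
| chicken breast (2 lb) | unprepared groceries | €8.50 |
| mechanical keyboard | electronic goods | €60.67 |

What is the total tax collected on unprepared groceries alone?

Bananas (3 lb) €2.01: unprepared groceries → 6.75% → €0.14
Chicken breast (2 lb) €8.50: unprepared groceries → 6.75% → €0.57
Tax on unprepared groceries = €0.14 + €0.57 = €0.71

€0.71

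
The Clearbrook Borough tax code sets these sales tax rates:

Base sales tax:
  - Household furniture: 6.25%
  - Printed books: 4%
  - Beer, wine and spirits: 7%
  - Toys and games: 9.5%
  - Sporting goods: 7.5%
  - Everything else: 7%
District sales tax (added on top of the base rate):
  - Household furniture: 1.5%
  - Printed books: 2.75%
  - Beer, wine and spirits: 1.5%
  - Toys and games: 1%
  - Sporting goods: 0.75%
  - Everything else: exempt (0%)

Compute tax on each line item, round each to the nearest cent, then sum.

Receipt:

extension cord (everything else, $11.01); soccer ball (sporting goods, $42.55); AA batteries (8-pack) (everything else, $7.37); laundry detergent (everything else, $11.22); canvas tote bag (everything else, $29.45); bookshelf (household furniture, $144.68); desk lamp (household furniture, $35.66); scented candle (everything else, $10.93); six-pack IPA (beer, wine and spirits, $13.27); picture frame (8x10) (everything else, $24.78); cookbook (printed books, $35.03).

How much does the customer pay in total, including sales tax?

Extension cord $11.01: everything else → 7% + 0% district = 7% → $0.77
Soccer ball $42.55: sporting goods → 7.5% + 0.75% district = 8.25% → $3.51
AA batteries (8-pack) $7.37: everything else → 7% + 0% district = 7% → $0.52
Laundry detergent $11.22: everything else → 7% + 0% district = 7% → $0.79
Canvas tote bag $29.45: everything else → 7% + 0% district = 7% → $2.06
Bookshelf $144.68: household furniture → 6.25% + 1.5% district = 7.75% → $11.21
Desk lamp $35.66: household furniture → 6.25% + 1.5% district = 7.75% → $2.76
Scented candle $10.93: everything else → 7% + 0% district = 7% → $0.77
Six-pack IPA $13.27: beer, wine and spirits → 7% + 1.5% district = 8.5% → $1.13
Picture frame (8x10) $24.78: everything else → 7% + 0% district = 7% → $1.73
Cookbook $35.03: printed books → 4% + 2.75% district = 6.75% → $2.36
Subtotal = $365.95; tax = $27.61; total due = $393.56

$393.56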